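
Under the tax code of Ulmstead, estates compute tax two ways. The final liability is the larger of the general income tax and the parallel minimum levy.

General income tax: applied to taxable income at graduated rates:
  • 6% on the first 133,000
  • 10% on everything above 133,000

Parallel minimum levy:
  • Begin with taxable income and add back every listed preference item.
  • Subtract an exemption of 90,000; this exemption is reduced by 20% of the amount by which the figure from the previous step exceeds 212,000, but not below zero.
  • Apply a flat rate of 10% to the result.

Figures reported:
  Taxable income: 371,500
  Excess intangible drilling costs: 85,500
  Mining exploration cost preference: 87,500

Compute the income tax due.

52,100

General income tax:
  133,000 × 6% = 7,980
  238,500 × 10% = 23,850
  → 31,830

Parallel minimum levy:
  Adjusted income: 371,500 + 85,500 + 87,500 = 544,500
  Exemption: 90,000 − 20% × (544,500 − 212,000) = 90,000 − 66,500 = 23,500
  Base: 544,500 − 23,500 = 521,000
  521,000 × 10% = 52,100

52,100 > 31,830, so the parallel minimum levy is the binding amount.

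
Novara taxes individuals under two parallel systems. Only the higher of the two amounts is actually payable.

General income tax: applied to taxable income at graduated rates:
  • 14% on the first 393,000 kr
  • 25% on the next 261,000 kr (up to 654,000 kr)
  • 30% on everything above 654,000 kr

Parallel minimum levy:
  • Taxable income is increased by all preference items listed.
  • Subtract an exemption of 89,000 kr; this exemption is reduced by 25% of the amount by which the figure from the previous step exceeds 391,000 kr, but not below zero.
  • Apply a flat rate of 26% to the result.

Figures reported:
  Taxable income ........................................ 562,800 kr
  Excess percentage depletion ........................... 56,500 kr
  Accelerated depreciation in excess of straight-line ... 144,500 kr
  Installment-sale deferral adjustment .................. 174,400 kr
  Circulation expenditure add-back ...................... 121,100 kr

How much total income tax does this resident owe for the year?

Parallel minimum levy:
  Adjusted income: 562,800 kr + 56,500 kr + 144,500 kr + 174,400 kr + 121,100 kr = 1,059,300 kr
  Exemption: 25% × (1,059,300 kr − 391,000 kr) = 167,075 kr ≥ 89,000 kr, so the exemption is fully phased out
  Base: 1,059,300 kr − 0 kr = 1,059,300 kr
  1,059,300 kr × 26% = 275,418 kr

General income tax:
  393,000 kr × 14% = 55,020 kr
  169,800 kr × 25% = 42,450 kr
  → 97,470 kr

275,418 kr > 97,470 kr, so the parallel minimum levy is the binding amount.

275,418 kr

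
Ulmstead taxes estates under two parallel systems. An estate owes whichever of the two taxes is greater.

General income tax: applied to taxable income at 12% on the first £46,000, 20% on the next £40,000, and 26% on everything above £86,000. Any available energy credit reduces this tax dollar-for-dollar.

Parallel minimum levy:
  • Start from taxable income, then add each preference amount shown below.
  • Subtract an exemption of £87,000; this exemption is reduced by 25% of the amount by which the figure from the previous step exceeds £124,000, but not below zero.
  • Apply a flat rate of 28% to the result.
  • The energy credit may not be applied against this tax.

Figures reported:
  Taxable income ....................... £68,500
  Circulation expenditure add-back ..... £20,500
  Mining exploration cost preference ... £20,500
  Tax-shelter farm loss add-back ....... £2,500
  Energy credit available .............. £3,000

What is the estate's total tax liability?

£7,020

Parallel minimum levy:
  Adjusted income: £68,500 + £20,500 + £20,500 + £2,500 = £112,000
  Exemption: £112,000 ≤ £124,000, so full £87,000 applies
  Base: £112,000 − £87,000 = £25,000
  £25,000 × 28% = £7,000

General income tax:
  £46,000 × 12% = £5,520
  £22,500 × 20% = £4,500
  → £10,020
  Less energy credit £3,000 → £7,020

£7,020 > £7,000, so the general income tax governs.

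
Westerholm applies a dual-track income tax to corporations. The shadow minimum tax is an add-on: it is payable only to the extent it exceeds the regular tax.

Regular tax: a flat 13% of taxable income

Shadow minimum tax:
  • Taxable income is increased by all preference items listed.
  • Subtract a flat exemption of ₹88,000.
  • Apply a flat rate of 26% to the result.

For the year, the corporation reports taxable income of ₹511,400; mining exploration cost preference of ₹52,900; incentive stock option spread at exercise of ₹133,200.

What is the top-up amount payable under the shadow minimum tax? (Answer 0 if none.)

Shadow minimum tax:
  Adjusted income: ₹511,400 + ₹52,900 + ₹133,200 = ₹697,500
  Less exemption ₹88,000 → base ₹609,500
  ₹609,500 × 26% = ₹158,470

Regular tax:
  ₹511,400 × 13% = ₹66,482

Excess of shadow minimum tax over regular tax: ₹158,470 − ₹66,482 = ₹91,988.

₹91,988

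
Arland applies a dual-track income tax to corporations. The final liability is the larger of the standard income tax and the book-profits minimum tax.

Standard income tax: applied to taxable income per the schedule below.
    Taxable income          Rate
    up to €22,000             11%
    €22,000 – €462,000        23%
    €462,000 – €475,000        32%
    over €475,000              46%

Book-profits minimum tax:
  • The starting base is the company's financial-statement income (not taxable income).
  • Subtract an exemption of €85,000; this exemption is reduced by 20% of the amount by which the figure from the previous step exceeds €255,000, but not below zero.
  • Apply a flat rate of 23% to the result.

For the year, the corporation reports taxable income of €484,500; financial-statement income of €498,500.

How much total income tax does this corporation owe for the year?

Book-profits minimum tax:
  Base (financial-statement income): €498,500
  Exemption: €85,000 − 20% × (€498,500 − €255,000) = €85,000 − €48,700 = €36,300
  Base: €498,500 − €36,300 = €462,200
  €462,200 × 23% = €106,306

Standard income tax:
  €22,000 × 11% = €2,420
  €440,000 × 23% = €101,200
  €13,000 × 32% = €4,160
  €9,500 × 46% = €4,370
  → €112,150

€112,150 > €106,306, so the standard income tax governs.

€112,150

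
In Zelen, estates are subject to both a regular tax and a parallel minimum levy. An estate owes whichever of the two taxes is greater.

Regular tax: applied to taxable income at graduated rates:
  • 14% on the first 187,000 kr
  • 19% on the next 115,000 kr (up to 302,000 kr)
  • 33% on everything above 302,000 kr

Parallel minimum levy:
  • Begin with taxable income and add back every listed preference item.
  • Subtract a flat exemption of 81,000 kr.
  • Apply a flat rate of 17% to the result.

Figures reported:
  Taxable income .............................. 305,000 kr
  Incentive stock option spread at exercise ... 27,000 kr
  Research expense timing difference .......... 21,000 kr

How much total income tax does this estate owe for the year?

Parallel minimum levy:
  Adjusted income: 305,000 kr + 27,000 kr + 21,000 kr = 353,000 kr
  Less exemption 81,000 kr → base 272,000 kr
  272,000 kr × 17% = 46,240 kr

Regular tax:
  187,000 kr × 14% = 26,180 kr
  115,000 kr × 19% = 21,850 kr
  3,000 kr × 33% = 990 kr
  → 49,020 kr

49,020 kr > 46,240 kr, so the regular tax governs.

49,020 kr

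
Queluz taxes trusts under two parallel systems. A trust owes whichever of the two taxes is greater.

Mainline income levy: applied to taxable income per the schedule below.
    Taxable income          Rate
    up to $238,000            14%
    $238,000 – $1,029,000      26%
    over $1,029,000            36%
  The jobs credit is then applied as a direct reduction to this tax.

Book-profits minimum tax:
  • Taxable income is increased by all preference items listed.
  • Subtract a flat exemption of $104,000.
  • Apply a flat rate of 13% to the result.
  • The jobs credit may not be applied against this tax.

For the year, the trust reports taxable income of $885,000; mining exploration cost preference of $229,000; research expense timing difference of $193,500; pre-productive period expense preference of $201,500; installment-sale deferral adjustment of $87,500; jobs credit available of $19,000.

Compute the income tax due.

$194,025

Book-profits minimum tax:
  Adjusted income: $885,000 + $229,000 + $193,500 + $201,500 + $87,500 = $1,596,500
  Less exemption $104,000 → base $1,492,500
  $1,492,500 × 13% = $194,025

Mainline income levy:
  $238,000 × 14% = $33,320
  $647,000 × 26% = $168,220
  → $201,540
  Less jobs credit $19,000 → $182,540

$194,025 > $182,540, so the book-profits minimum tax is the binding amount.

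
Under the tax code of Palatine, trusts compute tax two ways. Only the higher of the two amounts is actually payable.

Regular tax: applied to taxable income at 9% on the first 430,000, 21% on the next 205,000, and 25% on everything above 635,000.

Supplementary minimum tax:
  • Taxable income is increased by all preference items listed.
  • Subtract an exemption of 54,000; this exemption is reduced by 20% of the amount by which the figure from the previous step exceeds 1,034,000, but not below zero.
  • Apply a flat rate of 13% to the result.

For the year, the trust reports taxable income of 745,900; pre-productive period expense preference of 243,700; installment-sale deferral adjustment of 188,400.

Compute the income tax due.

149,864

Regular tax:
  430,000 × 9% = 38,700
  205,000 × 21% = 43,050
  110,900 × 25% = 27,725
  → 109,475

Supplementary minimum tax:
  Adjusted income: 745,900 + 243,700 + 188,400 = 1,178,000
  Exemption: 54,000 − 20% × (1,178,000 − 1,034,000) = 54,000 − 28,800 = 25,200
  Base: 1,178,000 − 25,200 = 1,152,800
  1,152,800 × 13% = 149,864

149,864 > 109,475, so the supplementary minimum tax is the binding amount.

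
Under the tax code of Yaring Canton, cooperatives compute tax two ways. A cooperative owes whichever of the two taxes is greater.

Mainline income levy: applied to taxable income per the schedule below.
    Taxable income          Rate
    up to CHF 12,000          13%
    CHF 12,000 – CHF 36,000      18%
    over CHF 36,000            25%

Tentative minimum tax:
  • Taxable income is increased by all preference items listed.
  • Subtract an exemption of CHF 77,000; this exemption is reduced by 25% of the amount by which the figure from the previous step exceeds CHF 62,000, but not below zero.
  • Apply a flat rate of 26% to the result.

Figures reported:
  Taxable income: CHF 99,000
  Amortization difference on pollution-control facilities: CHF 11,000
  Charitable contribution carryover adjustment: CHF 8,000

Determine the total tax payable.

CHF 21,630

Tentative minimum tax:
  Adjusted income: CHF 99,000 + CHF 11,000 + CHF 8,000 = CHF 118,000
  Exemption: CHF 77,000 − 25% × (CHF 118,000 − CHF 62,000) = CHF 77,000 − CHF 14,000 = CHF 63,000
  Base: CHF 118,000 − CHF 63,000 = CHF 55,000
  CHF 55,000 × 26% = CHF 14,300

Mainline income levy:
  CHF 12,000 × 13% = CHF 1,560
  CHF 24,000 × 18% = CHF 4,320
  CHF 63,000 × 25% = CHF 15,750
  → CHF 21,630

CHF 21,630 > CHF 14,300, so the mainline income levy governs.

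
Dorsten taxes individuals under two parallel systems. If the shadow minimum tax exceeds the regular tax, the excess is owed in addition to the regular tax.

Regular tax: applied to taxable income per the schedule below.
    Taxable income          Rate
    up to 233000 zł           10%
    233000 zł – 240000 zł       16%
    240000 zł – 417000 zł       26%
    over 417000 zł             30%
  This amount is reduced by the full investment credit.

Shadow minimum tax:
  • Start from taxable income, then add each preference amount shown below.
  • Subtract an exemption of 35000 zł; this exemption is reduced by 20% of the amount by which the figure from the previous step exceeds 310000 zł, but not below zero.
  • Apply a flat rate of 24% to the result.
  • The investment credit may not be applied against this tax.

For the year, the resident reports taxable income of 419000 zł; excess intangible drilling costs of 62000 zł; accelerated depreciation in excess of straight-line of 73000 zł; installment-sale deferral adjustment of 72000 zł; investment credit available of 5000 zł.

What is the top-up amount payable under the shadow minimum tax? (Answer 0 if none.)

84200 zł

Shadow minimum tax:
  Adjusted income: 419000 zł + 62000 zł + 73000 zł + 72000 zł = 626000 zł
  Exemption: 20% × (626000 zł − 310000 zł) = 63200 zł ≥ 35000 zł, so the exemption is fully phased out
  Base: 626000 zł − 0 zł = 626000 zł
  626000 zł × 24% = 150240 zł

Regular tax:
  233000 zł × 10% = 23300 zł
  7000 zł × 16% = 1120 zł
  177000 zł × 26% = 46020 zł
  2000 zł × 30% = 600 zł
  → 71040 zł
  Less investment credit 5000 zł → 66040 zł

Excess of shadow minimum tax over regular tax: 150240 zł − 66040 zł = 84200 zł.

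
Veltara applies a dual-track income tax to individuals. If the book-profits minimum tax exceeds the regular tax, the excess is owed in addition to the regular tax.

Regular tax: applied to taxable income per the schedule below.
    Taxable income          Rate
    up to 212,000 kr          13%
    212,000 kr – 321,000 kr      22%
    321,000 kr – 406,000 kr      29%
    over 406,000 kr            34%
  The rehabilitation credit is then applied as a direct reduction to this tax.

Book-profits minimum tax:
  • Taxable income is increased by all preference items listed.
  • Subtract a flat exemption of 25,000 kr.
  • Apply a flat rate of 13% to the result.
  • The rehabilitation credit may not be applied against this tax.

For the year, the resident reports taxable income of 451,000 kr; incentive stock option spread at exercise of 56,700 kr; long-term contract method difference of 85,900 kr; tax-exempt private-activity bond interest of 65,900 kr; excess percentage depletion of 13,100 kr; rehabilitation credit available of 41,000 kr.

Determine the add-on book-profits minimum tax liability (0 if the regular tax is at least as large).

Book-profits minimum tax:
  Adjusted income: 451,000 kr + 56,700 kr + 85,900 kr + 65,900 kr + 13,100 kr = 672,600 kr
  Less exemption 25,000 kr → base 647,600 kr
  647,600 kr × 13% = 84,188 kr

Regular tax:
  212,000 kr × 13% = 27,560 kr
  109,000 kr × 22% = 23,980 kr
  85,000 kr × 29% = 24,650 kr
  45,000 kr × 34% = 15,300 kr
  → 91,490 kr
  Less rehabilitation credit 41,000 kr → 50,490 kr

Excess of book-profits minimum tax over regular tax: 84,188 kr − 50,490 kr = 33,698 kr.

33,698 kr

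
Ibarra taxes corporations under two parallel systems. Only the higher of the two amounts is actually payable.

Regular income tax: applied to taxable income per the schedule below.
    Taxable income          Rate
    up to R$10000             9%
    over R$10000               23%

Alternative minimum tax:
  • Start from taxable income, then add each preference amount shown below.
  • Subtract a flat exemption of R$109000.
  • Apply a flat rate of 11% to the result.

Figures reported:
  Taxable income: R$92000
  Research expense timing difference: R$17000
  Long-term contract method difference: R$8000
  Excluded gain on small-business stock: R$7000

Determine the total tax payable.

Regular income tax:
  R$10000 × 9% = R$900
  R$82000 × 23% = R$18860
  → R$19760

Alternative minimum tax:
  Adjusted income: R$92000 + R$17000 + R$8000 + R$7000 = R$124000
  Less exemption R$109000 → base R$15000
  R$15000 × 11% = R$1650

R$19760 > R$1650, so the regular income tax governs.

R$19760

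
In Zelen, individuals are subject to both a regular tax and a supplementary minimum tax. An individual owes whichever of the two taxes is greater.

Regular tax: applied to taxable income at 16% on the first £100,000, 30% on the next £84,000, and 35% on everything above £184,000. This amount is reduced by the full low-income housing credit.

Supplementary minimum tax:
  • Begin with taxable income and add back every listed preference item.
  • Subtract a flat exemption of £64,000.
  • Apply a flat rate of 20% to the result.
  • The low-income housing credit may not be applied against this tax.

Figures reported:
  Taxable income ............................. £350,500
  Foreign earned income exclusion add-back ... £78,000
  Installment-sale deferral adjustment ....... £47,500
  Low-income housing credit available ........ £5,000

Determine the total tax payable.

Regular tax:
  £100,000 × 16% = £16,000
  £84,000 × 30% = £25,200
  £166,500 × 35% = £58,275
  → £99,475
  Less low-income housing credit £5,000 → £94,475

Supplementary minimum tax:
  Adjusted income: £350,500 + £78,000 + £47,500 = £476,000
  Less exemption £64,000 → base £412,000
  £412,000 × 20% = £82,400

£94,475 > £82,400, so the regular tax governs.

£94,475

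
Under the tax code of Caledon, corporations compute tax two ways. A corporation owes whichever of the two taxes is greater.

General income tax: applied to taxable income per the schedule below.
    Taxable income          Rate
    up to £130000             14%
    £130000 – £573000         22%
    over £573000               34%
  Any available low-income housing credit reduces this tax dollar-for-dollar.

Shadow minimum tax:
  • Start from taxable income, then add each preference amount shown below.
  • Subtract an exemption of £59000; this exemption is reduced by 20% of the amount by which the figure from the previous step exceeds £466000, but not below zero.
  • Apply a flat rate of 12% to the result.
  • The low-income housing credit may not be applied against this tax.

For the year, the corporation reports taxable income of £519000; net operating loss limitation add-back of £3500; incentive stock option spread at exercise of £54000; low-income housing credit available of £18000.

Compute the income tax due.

£85780

General income tax:
  £130000 × 14% = £18200
  £389000 × 22% = £85580
  → £103780
  Less low-income housing credit £18000 → £85780

Shadow minimum tax:
  Adjusted income: £519000 + £3500 + £54000 = £576500
  Exemption: £59000 − 20% × (£576500 − £466000) = £59000 − £22100 = £36900
  Base: £576500 − £36900 = £539600
  £539600 × 12% = £64752

£85780 > £64752, so the general income tax governs.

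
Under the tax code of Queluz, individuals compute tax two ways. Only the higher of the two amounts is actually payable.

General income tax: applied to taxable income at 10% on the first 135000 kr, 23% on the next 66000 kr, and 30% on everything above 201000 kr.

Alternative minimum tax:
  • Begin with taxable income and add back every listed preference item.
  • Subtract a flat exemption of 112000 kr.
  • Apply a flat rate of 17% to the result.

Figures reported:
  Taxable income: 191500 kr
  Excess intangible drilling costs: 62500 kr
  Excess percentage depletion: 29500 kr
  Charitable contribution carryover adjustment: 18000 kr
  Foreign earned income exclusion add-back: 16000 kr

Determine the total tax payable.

34935 kr

General income tax:
  135000 kr × 10% = 13500 kr
  56500 kr × 23% = 12995 kr
  → 26495 kr

Alternative minimum tax:
  Adjusted income: 191500 kr + 62500 kr + 29500 kr + 18000 kr + 16000 kr = 317500 kr
  Less exemption 112000 kr → base 205500 kr
  205500 kr × 17% = 34935 kr

34935 kr > 26495 kr, so the alternative minimum tax is the binding amount.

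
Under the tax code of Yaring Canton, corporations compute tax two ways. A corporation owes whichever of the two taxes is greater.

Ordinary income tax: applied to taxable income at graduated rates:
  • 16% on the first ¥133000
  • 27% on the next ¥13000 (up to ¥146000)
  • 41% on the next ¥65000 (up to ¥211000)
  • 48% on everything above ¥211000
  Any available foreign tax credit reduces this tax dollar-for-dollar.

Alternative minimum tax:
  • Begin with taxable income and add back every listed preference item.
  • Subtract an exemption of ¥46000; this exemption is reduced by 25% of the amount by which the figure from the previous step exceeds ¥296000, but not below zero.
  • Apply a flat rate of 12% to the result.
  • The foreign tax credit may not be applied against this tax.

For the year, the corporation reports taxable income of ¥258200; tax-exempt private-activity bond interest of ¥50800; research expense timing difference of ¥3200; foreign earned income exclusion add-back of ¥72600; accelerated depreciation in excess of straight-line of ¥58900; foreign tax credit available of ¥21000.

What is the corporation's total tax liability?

Alternative minimum tax:
  Adjusted income: ¥258200 + ¥50800 + ¥3200 + ¥72600 + ¥58900 = ¥443700
  Exemption: ¥46000 − 25% × (¥443700 − ¥296000) = ¥46000 − ¥36925 = ¥9075
  Base: ¥443700 − ¥9075 = ¥434625
  ¥434625 × 12% = ¥52155

Ordinary income tax:
  ¥133000 × 16% = ¥21280
  ¥13000 × 27% = ¥3510
  ¥65000 × 41% = ¥26650
  ¥47200 × 48% = ¥22656
  → ¥74096
  Less foreign tax credit ¥21000 → ¥53096

¥53096 > ¥52155, so the ordinary income tax governs.

¥53096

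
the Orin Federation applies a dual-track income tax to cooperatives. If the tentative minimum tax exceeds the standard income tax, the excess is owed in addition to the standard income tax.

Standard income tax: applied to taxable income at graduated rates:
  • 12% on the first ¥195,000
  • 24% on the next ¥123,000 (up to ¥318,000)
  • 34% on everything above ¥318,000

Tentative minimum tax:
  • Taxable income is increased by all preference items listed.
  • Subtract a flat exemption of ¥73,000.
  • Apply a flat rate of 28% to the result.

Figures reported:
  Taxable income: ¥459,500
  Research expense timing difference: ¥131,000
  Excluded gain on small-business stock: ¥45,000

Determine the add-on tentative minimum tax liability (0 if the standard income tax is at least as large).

Standard income tax:
  ¥195,000 × 12% = ¥23,400
  ¥123,000 × 24% = ¥29,520
  ¥141,500 × 34% = ¥48,110
  → ¥101,030

Tentative minimum tax:
  Adjusted income: ¥459,500 + ¥131,000 + ¥45,000 = ¥635,500
  Less exemption ¥73,000 → base ¥562,500
  ¥562,500 × 28% = ¥157,500

Excess of tentative minimum tax over standard income tax: ¥157,500 − ¥101,030 = ¥56,470.

¥56,470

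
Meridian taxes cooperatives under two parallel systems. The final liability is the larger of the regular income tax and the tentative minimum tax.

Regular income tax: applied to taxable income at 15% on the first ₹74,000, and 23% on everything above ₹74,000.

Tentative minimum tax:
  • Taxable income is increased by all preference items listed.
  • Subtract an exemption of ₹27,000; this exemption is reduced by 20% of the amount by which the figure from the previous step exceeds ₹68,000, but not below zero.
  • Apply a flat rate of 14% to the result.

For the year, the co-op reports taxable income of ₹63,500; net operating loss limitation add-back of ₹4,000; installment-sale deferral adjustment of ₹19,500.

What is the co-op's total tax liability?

Regular income tax:
  ₹63,500 × 15% = ₹9,525

Tentative minimum tax:
  Adjusted income: ₹63,500 + ₹4,000 + ₹19,500 = ₹87,000
  Exemption: ₹27,000 − 20% × (₹87,000 − ₹68,000) = ₹27,000 − ₹3,800 = ₹23,200
  Base: ₹87,000 − ₹23,200 = ₹63,800
  ₹63,800 × 14% = ₹8,932

₹9,525 > ₹8,932, so the regular income tax governs.

₹9,525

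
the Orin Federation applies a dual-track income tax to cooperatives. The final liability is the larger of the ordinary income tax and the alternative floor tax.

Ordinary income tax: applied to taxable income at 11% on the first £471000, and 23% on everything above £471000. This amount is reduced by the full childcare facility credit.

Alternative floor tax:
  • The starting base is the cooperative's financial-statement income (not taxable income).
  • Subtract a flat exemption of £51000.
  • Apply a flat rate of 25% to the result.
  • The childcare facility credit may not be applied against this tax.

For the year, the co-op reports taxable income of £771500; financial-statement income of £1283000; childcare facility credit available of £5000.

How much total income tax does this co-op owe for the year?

Ordinary income tax:
  £471000 × 11% = £51810
  £300500 × 23% = £69115
  → £120925
  Less childcare facility credit £5000 → £115925

Alternative floor tax:
  Base (financial-statement income): £1283000
  Less exemption £51000 → base £1232000
  £1232000 × 25% = £308000

£308000 > £115925, so the alternative floor tax is the binding amount.

£308000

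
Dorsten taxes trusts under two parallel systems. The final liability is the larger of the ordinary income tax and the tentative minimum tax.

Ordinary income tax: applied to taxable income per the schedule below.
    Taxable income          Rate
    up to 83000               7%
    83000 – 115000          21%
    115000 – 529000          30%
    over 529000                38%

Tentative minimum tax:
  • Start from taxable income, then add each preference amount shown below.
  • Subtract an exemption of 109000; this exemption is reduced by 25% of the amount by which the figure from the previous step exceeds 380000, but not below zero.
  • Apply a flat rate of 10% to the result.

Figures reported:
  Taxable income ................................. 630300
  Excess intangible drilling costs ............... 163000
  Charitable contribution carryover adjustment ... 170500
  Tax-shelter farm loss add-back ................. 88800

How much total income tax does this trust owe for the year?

175224

Tentative minimum tax:
  Adjusted income: 630300 + 163000 + 170500 + 88800 = 1052600
  Exemption: 25% × (1052600 − 380000) = 168150 ≥ 109000, so the exemption is fully phased out
  Base: 1052600 − 0 = 1052600
  1052600 × 10% = 105260

Ordinary income tax:
  83000 × 7% = 5810
  32000 × 21% = 6720
  414000 × 30% = 124200
  101300 × 38% = 38494
  → 175224

175224 > 105260, so the ordinary income tax governs.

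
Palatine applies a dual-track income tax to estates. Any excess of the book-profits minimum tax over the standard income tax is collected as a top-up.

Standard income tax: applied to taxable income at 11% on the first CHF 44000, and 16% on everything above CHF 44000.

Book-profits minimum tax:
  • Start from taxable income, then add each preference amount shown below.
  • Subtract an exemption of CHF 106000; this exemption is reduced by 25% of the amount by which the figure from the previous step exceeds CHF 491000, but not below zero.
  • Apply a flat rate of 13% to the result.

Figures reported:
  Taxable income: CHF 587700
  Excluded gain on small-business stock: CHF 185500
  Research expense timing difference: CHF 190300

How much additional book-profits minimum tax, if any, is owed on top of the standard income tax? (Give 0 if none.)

Book-profits minimum tax:
  Adjusted income: CHF 587700 + CHF 185500 + CHF 190300 = CHF 963500
  Exemption: 25% × (CHF 963500 − CHF 491000) = CHF 118125 ≥ CHF 106000, so the exemption is fully phased out
  Base: CHF 963500 − CHF 0 = CHF 963500
  CHF 963500 × 13% = CHF 125255

Standard income tax:
  CHF 44000 × 11% = CHF 4840
  CHF 543700 × 16% = CHF 86992
  → CHF 91832

Excess of book-profits minimum tax over standard income tax: CHF 125255 − CHF 91832 = CHF 33423.

CHF 33423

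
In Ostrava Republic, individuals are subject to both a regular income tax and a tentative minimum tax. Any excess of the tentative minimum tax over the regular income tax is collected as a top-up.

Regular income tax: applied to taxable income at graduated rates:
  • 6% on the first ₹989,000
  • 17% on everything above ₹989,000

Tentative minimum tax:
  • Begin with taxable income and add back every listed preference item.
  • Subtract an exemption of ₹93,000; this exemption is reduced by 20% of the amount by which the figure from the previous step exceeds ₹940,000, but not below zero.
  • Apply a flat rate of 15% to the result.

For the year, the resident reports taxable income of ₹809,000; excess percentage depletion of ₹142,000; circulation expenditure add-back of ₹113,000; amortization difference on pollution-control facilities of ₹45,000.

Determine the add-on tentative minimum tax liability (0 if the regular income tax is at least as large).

₹108,930

Regular income tax:
  ₹809,000 × 6% = ₹48,540

Tentative minimum tax:
  Adjusted income: ₹809,000 + ₹142,000 + ₹113,000 + ₹45,000 = ₹1,109,000
  Exemption: ₹93,000 − 20% × (₹1,109,000 − ₹940,000) = ₹93,000 − ₹33,800 = ₹59,200
  Base: ₹1,109,000 − ₹59,200 = ₹1,049,800
  ₹1,049,800 × 15% = ₹157,470

Excess of tentative minimum tax over regular income tax: ₹157,470 − ₹48,540 = ₹108,930.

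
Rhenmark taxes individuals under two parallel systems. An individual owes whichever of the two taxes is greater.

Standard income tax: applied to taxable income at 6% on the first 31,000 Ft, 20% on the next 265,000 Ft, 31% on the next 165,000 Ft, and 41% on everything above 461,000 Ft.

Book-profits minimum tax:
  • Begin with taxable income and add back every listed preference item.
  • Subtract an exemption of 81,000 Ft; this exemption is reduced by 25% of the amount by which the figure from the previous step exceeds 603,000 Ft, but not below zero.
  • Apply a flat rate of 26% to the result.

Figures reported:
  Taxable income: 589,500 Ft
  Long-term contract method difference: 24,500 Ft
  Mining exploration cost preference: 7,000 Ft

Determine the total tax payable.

158,695 Ft

Standard income tax:
  31,000 Ft × 6% = 1,860 Ft
  265,000 Ft × 20% = 53,000 Ft
  165,000 Ft × 31% = 51,150 Ft
  128,500 Ft × 41% = 52,685 Ft
  → 158,695 Ft

Book-profits minimum tax:
  Adjusted income: 589,500 Ft + 24,500 Ft + 7,000 Ft = 621,000 Ft
  Exemption: 81,000 Ft − 25% × (621,000 Ft − 603,000 Ft) = 81,000 Ft − 4,500 Ft = 76,500 Ft
  Base: 621,000 Ft − 76,500 Ft = 544,500 Ft
  544,500 Ft × 26% = 141,570 Ft

158,695 Ft > 141,570 Ft, so the standard income tax governs.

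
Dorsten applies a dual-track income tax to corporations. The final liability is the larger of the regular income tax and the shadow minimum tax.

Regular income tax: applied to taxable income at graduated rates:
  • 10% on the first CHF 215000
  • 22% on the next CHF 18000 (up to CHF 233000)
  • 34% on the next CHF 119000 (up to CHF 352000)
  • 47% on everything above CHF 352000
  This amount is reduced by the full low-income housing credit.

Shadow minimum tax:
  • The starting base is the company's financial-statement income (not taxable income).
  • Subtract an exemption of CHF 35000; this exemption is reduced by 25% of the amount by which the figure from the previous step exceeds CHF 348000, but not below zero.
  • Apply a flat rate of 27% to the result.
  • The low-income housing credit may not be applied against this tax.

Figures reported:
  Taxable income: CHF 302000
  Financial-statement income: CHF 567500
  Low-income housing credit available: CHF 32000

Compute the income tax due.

CHF 153225

Regular income tax:
  CHF 215000 × 10% = CHF 21500
  CHF 18000 × 22% = CHF 3960
  CHF 69000 × 34% = CHF 23460
  → CHF 48920
  Less low-income housing credit CHF 32000 → CHF 16920

Shadow minimum tax:
  Base (financial-statement income): CHF 567500
  Exemption: 25% × (CHF 567500 − CHF 348000) = CHF 54875 ≥ CHF 35000, so the exemption is fully phased out
  Base: CHF 567500 − CHF 0 = CHF 567500
  CHF 567500 × 27% = CHF 153225

CHF 153225 > CHF 16920, so the shadow minimum tax is the binding amount.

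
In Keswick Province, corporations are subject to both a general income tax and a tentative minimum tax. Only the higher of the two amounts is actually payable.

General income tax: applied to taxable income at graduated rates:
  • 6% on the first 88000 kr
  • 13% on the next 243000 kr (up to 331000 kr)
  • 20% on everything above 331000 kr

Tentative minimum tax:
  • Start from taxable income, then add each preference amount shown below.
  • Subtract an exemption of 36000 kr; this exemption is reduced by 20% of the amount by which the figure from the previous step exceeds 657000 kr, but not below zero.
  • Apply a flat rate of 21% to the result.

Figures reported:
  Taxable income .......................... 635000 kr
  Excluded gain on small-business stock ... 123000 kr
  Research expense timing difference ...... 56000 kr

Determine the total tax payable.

Tentative minimum tax:
  Adjusted income: 635000 kr + 123000 kr + 56000 kr = 814000 kr
  Exemption: 36000 kr − 20% × (814000 kr − 657000 kr) = 36000 kr − 31400 kr = 4600 kr
  Base: 814000 kr − 4600 kr = 809400 kr
  809400 kr × 21% = 169974 kr

General income tax:
  88000 kr × 6% = 5280 kr
  243000 kr × 13% = 31590 kr
  304000 kr × 20% = 60800 kr
  → 97670 kr

169974 kr > 97670 kr, so the tentative minimum tax is the binding amount.

169974 kr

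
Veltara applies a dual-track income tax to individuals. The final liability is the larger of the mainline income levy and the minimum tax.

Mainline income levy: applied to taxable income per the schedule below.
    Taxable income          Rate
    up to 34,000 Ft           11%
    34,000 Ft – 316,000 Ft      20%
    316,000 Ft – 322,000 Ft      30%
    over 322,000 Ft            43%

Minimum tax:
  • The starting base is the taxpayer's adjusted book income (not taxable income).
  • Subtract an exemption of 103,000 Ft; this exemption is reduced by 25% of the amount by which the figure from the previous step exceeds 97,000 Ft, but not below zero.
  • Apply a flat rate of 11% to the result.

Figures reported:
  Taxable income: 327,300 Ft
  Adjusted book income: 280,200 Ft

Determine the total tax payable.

64,219 Ft

Mainline income levy:
  34,000 Ft × 11% = 3,740 Ft
  282,000 Ft × 20% = 56,400 Ft
  6,000 Ft × 30% = 1,800 Ft
  5,300 Ft × 43% = 2,279 Ft
  → 64,219 Ft

Minimum tax:
  Base (adjusted book income): 280,200 Ft
  Exemption: 103,000 Ft − 25% × (280,200 Ft − 97,000 Ft) = 103,000 Ft − 45,800 Ft = 57,200 Ft
  Base: 280,200 Ft − 57,200 Ft = 223,000 Ft
  223,000 Ft × 11% = 24,530 Ft

64,219 Ft > 24,530 Ft, so the mainline income levy governs.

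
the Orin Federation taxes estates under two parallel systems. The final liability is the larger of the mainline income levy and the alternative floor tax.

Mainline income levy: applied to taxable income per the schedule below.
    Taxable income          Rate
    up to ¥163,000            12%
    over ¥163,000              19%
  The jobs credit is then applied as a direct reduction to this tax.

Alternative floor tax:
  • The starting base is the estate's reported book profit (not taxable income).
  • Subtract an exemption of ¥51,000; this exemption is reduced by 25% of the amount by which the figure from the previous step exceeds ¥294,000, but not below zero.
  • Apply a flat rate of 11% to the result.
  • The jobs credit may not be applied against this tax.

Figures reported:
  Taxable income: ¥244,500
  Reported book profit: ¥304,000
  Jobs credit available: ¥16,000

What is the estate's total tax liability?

Alternative floor tax:
  Base (reported book profit): ¥304,000
  Exemption: ¥51,000 − 25% × (¥304,000 − ¥294,000) = ¥51,000 − ¥2,500 = ¥48,500
  Base: ¥304,000 − ¥48,500 = ¥255,500
  ¥255,500 × 11% = ¥28,105

Mainline income levy:
  ¥163,000 × 12% = ¥19,560
  ¥81,500 × 19% = ¥15,485
  → ¥35,045
  Less jobs credit ¥16,000 → ¥19,045

¥28,105 > ¥19,045, so the alternative floor tax is the binding amount.

¥28,105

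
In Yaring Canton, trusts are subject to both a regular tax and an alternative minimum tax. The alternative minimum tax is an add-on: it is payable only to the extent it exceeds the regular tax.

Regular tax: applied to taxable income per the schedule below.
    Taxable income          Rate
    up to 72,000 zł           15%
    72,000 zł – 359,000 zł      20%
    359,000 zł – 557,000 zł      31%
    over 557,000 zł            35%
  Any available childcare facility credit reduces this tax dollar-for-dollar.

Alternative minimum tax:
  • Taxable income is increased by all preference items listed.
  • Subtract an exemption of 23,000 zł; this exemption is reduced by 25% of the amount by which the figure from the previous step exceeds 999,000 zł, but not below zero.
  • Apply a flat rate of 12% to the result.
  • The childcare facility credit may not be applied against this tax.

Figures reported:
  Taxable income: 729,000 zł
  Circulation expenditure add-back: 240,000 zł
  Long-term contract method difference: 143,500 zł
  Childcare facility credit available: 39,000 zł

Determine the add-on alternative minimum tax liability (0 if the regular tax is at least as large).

Alternative minimum tax:
  Adjusted income: 729,000 zł + 240,000 zł + 143,500 zł = 1,112,500 zł
  Exemption: 25% × (1,112,500 zł − 999,000 zł) = 28,375 zł ≥ 23,000 zł, so the exemption is fully phased out
  Base: 1,112,500 zł − 0 zł = 1,112,500 zł
  1,112,500 zł × 12% = 133,500 zł

Regular tax:
  72,000 zł × 15% = 10,800 zł
  287,000 zł × 20% = 57,400 zł
  198,000 zł × 31% = 61,380 zł
  172,000 zł × 35% = 60,200 zł
  → 189,780 zł
  Less childcare facility credit 39,000 zł → 150,780 zł

133,500 zł ≤ 150,780 zł, so no add-on is due.

0 zł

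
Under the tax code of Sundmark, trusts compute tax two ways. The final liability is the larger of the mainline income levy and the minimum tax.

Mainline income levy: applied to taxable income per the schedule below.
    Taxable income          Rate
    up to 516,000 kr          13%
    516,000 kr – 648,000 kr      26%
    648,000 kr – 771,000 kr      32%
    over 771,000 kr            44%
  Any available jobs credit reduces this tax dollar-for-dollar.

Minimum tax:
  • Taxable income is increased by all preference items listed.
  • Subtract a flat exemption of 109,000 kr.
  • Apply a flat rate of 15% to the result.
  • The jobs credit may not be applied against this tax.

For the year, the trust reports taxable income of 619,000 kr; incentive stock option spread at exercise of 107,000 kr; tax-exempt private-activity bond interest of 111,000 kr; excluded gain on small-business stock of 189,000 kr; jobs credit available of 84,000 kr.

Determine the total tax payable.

137,550 kr

Mainline income levy:
  516,000 kr × 13% = 67,080 kr
  103,000 kr × 26% = 26,780 kr
  → 93,860 kr
  Less jobs credit 84,000 kr → 9,860 kr

Minimum tax:
  Adjusted income: 619,000 kr + 107,000 kr + 111,000 kr + 189,000 kr = 1,026,000 kr
  Less exemption 109,000 kr → base 917,000 kr
  917,000 kr × 15% = 137,550 kr

137,550 kr > 9,860 kr, so the minimum tax is the binding amount.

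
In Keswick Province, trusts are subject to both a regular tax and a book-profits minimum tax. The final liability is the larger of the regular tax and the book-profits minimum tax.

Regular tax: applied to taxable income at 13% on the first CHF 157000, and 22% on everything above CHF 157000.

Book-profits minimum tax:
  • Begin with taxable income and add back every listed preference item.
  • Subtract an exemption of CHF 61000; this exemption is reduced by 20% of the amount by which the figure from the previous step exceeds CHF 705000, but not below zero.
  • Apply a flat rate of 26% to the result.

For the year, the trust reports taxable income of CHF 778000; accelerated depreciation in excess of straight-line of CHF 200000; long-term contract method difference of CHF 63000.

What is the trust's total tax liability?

Regular tax:
  CHF 157000 × 13% = CHF 20410
  CHF 621000 × 22% = CHF 136620
  → CHF 157030

Book-profits minimum tax:
  Adjusted income: CHF 778000 + CHF 200000 + CHF 63000 = CHF 1041000
  Exemption: 20% × (CHF 1041000 − CHF 705000) = CHF 67200 ≥ CHF 61000, so the exemption is fully phased out
  Base: CHF 1041000 − CHF 0 = CHF 1041000
  CHF 1041000 × 26% = CHF 270660

CHF 270660 > CHF 157030, so the book-profits minimum tax is the binding amount.

CHF 270660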